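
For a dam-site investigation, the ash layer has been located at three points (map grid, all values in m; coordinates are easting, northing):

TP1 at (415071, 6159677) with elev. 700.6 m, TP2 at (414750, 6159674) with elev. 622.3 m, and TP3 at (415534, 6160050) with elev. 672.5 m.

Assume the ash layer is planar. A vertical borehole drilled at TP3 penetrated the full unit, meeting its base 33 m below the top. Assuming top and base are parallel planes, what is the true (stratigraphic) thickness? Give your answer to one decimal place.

30.0 m

Two edge vectors: TP1→TP2 = (-321, -3, -78.3), TP1→TP3 = (463, 373, -28.1).
Normal n = (TP1→TP2) × (TP1→TP3) = (29290.2, -45273, -118344).
So ∂z/∂easting = −n_x/n_z = 0.24750 and ∂z/∂northing = −n_y/n_z = −0.38255.
|∇z| = √(a²+b²) = 0.45564, so dip δ = arctan(0.45564) = 24.50°.
True thickness = vertical thickness × cos δ = 33 × cos 24.50° = 30.0 m.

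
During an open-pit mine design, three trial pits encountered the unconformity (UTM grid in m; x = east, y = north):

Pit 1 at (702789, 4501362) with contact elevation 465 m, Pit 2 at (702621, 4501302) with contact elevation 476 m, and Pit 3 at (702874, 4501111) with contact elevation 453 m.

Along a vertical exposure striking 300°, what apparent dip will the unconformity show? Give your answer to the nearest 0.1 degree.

4.3°

Two edge vectors: Pit 1→Pit 2 = (-168, -60, 11), Pit 1→Pit 3 = (85, -251, -12).
Normal n = (Pit 1→Pit 2) × (Pit 1→Pit 3) = (3481, -1081, 47268).
So ∂z/∂x = −n_x/n_z = −0.07364 and ∂z/∂y = −n_y/n_z = 0.02287.
Unit vector along 300° is (sin 300°, cos 300°) = (-0.8660, 0.5000).
Slope in that direction = a·(-0.8660) + b·(0.5000) = 0.07521.
Apparent dip = arctan|0.07521| = 4.3° (true dip is 4.4°, so apparent ≤ true as expected).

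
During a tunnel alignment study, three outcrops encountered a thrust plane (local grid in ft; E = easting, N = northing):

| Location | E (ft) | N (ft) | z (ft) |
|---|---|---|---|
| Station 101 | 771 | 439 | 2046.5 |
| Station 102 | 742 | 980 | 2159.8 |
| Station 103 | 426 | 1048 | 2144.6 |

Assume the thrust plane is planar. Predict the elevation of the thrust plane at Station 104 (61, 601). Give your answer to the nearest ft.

2014 ft

Two edge vectors: Station 101→Station 102 = (-29, 541, 113.3), Station 101→Station 103 = (-345, 609, 98.1).
Normal n = (Station 101→Station 102) × (Station 101→Station 103) = (-15927.6, -36243.6, 168984).
So ∂z/∂E = −n_x/n_z = 0.09426 and ∂z/∂N = −n_y/n_z = 0.21448.
Intercept c from Station 101: 2046.5 − 72.67 − 94.16 = 1879.67.
At (61, 601): z = 5.7 + 128.9 + 1879.67 = 2014.3 ft.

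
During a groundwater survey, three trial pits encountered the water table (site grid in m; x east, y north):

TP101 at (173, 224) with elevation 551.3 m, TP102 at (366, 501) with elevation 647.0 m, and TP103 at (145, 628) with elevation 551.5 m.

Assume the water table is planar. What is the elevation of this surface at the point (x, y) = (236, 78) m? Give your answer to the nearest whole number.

Two edge vectors: TP101→TP102 = (193, 277, 95.7), TP101→TP103 = (-28, 404, 0.2).
Normal n = (TP101→TP102) × (TP101→TP103) = (-38607.4, -2718.2, 85728).
So ∂z/∂x = −n_x/n_z = 0.45035 and ∂z/∂y = −n_y/n_z = 0.03171.
Intercept c from TP101: 551.3 − 77.91 − 7.10 = 466.29.
At (236, 78): z = 106.3 + 2.5 + 466.29 = 575.0 m.

575 m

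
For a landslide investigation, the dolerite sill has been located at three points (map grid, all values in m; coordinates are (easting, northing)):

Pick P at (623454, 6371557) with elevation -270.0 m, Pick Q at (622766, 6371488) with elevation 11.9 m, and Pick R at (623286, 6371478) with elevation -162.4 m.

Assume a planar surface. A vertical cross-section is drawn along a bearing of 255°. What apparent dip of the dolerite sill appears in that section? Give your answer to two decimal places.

26.42°

Two edge vectors: Pick P→Pick Q = (-688, -69, 281.9), Pick P→Pick R = (-168, -79, 107.6).
Normal n = (Pick P→Pick Q) × (Pick P→Pick R) = (14845.7, 26669.6, 42760).
So ∂z/∂E = −n_x/n_z = −0.34719 and ∂z/∂N = −n_y/n_z = −0.62370.
Unit vector along 255° is (sin 255°, cos 255°) = (-0.9659, -0.2588).
Slope in that direction = a·(-0.9659) + b·(-0.2588) = 0.49678.
Apparent dip = arctan|0.49678| = 26.42° (true dip is 35.5°, so apparent ≤ true as expected).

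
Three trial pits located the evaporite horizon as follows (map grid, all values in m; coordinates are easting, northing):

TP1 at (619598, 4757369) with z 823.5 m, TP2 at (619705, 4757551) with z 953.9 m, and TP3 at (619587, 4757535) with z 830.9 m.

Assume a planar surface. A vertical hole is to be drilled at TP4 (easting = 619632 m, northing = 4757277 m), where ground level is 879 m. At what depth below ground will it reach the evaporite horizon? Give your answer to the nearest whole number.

31 m

Two edge vectors: TP1→TP2 = (107, 182, 130.4), TP1→TP3 = (-11, 166, 7.4).
Normal n = (TP1→TP2) × (TP1→TP3) = (-20299.6, -2226.2, 19764).
So ∂z/∂easting = −n_x/n_z = 1.02709978 and ∂z/∂northing = −n_y/n_z = 0.11263914.
Intercept c from TP1: 823.5 − 636388.97 − 535865.96 = −1171431.43.
At (619632, 4757277): z_contact = 636423.9 + 535855.6 − 1171431.43 = 848.1 m.
Depth below ground = 879 − 848.1 = 31 m.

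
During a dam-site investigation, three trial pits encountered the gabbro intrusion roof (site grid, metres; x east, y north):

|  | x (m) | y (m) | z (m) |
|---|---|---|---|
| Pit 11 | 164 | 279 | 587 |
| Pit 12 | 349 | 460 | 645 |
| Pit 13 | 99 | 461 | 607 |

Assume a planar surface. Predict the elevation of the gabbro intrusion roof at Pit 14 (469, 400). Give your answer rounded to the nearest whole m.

653 m

Two edge vectors: Pit 11→Pit 12 = (185, 181, 58), Pit 11→Pit 13 = (-65, 182, 20).
Normal n = (Pit 11→Pit 12) × (Pit 11→Pit 13) = (-6936, -7470, 45435).
So ∂z/∂x = −n_x/n_z = 0.15266 and ∂z/∂y = −n_y/n_z = 0.16441.
Intercept c from Pit 11: 587 − 25.04 − 45.87 = 516.09.
At (469, 400): z = 71.6 + 65.8 + 516.09 = 653.5 m.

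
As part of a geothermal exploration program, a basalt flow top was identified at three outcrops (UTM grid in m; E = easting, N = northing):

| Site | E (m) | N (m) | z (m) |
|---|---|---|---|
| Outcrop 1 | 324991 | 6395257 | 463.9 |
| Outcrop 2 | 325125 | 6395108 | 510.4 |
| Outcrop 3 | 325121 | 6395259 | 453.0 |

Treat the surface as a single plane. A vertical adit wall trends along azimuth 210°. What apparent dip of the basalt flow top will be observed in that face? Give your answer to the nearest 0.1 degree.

Two edge vectors: Outcrop 1→Outcrop 2 = (134, -149, 46.5), Outcrop 1→Outcrop 3 = (130, 2, -10.9).
Normal n = (Outcrop 1→Outcrop 2) × (Outcrop 1→Outcrop 3) = (1531.1, 7505.6, 19638).
So ∂z/∂E = −n_x/n_z = −0.07797 and ∂z/∂N = −n_y/n_z = −0.38220.
Unit vector along 210° is (sin 210°, cos 210°) = (-0.5000, -0.8660).
Slope in that direction = a·(-0.5000) + b·(-0.8660) = 0.36998.
Apparent dip = arctan|0.36998| = 20.3° (true dip is 21.3°, so apparent ≤ true as expected).

20.3°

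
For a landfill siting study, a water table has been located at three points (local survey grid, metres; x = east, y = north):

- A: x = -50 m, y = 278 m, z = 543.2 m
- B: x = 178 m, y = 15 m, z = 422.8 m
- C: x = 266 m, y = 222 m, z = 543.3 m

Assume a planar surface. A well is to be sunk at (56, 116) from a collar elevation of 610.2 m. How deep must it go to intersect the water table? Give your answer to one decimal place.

Two edge vectors: A→B = (228, -263, -120.4), A→C = (316, -56, 0.1).
Normal n = (A→B) × (A→C) = (-6768.7, -38069.2, 70340).
So ∂z/∂x = −n_x/n_z = 0.09623 and ∂z/∂y = −n_y/n_z = 0.54122.
Intercept c from A: 543.2 + 4.81 − 150.46 = 397.55.
At (56, 116): z_contact = 5.39 + 62.78 + 397.55 = 465.72 m.
Depth below ground = 610.2 − 465.72 = 144.5 m.

144.5 m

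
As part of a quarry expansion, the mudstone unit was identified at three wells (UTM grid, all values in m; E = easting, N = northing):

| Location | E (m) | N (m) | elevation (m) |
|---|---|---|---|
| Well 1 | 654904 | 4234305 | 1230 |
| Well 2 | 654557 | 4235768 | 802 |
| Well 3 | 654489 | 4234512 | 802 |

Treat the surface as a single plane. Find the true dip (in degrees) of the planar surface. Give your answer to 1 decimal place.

45.2°

Let the plane be z = a·E + b·N + c.
Well 2−Well 1: −347a + 1463b = −428;  Well 3−Well 1: −415a + 207b = −428.
Solving gives a = 1.00421, b = −0.05437.
Gradient magnitude |∇z| = √(a² + b²) = √(1.00843 + 0.00296) = 1.00568.
True dip = arctan(1.00568) = 45.2°, dipping toward W (azimuth ≈ 273°).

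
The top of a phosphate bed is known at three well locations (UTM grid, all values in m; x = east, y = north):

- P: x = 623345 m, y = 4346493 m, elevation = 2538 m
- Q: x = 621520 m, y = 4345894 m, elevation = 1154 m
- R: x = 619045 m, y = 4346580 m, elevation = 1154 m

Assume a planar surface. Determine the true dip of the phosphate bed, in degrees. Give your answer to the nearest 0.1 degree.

Let the plane be z = a·x + b·y + c.
Q−P: −1825a − 599b = −1384;  R−P: −4300a + 87b = −1384.
Solving gives a = 0.34721, b = 1.25267.
Gradient magnitude |∇z| = √(a² + b²) = √(0.12055 + 1.56919) = 1.29990.
True dip = arctan(1.29990) = 52.4°, dipping toward SSW (azimuth ≈ 195°).

52.4°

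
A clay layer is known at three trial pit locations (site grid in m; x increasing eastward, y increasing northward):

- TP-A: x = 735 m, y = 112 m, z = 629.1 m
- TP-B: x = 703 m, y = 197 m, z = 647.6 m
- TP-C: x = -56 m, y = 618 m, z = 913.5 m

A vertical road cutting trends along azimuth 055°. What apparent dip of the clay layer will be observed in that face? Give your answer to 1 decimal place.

10.0°

Let the plane be z = a·x + b·y + c.
TP-B−TP-A: −32a + 85b = 18.5;  TP-C−TP-A: −791a + 506b = 284.4.
Solving gives a = −0.29021, b = 0.10839.
Unit vector along 055° is (sin 55°, cos 55°) = (0.8192, 0.5736).
Slope in that direction = a·(0.8192) + b·(0.5736) = −0.17555.
Apparent dip = arctan|0.17555| = 10.0° (true dip is 17.2°, so apparent ≤ true as expected).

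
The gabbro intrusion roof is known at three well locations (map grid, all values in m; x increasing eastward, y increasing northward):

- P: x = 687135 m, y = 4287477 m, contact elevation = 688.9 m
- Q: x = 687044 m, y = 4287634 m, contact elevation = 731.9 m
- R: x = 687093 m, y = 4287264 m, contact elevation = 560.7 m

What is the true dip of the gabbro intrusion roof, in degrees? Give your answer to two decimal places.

Two edge vectors: P→Q = (-91, 157, 43), P→R = (-42, -213, -128.2).
Normal n = (P→Q) × (P→R) = (-10968.4, -13472.2, 25977).
So ∂z/∂x = −n_x/n_z = 0.42224 and ∂z/∂y = −n_y/n_z = 0.51862.
Gradient magnitude |∇z| = √(a² + b²) = √(0.17828 + 0.26897) = 0.66877.
True dip = arctan(0.66877) = 33.77°, dipping toward SW (azimuth ≈ 219°).

33.77°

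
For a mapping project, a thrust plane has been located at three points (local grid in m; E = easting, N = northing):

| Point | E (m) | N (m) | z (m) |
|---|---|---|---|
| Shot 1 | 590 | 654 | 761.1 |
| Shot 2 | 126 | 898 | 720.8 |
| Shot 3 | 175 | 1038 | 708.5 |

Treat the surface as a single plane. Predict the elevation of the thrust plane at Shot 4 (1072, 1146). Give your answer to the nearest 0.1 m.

Let the plane be z = a·E + b·N + c.
Shot 2−Shot 1: −464a + 244b = −40.3;  Shot 3−Shot 1: −415a + 384b = −52.6.
Solving gives a = 0.034334, b = −0.099874.
Then c = 761.1 − a·590 − b·654 = 806.16.
At (1072, 1146): z = 36.8 − 114.5 + 806.16 = 728.5 m.

728.5 m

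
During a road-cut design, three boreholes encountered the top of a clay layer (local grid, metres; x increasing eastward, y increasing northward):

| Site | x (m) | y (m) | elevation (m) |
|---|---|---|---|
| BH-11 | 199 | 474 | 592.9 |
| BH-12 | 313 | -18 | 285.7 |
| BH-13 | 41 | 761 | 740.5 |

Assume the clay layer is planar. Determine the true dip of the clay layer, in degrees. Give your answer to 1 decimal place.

Two edge vectors: BH-11→BH-12 = (114, -492, -307.2), BH-11→BH-13 = (-158, 287, 147.6).
Normal n = (BH-11→BH-12) × (BH-11→BH-13) = (15547.2, 31711.2, -45018).
So ∂z/∂x = −n_x/n_z = 0.34536 and ∂z/∂y = −n_y/n_z = 0.70441.
Gradient magnitude |∇z| = √(a² + b²) = √(0.11927 + 0.49620) = 0.78452.
True dip = arctan(0.78452) = 38.1°, dipping toward SSW (azimuth ≈ 206°).

38.1°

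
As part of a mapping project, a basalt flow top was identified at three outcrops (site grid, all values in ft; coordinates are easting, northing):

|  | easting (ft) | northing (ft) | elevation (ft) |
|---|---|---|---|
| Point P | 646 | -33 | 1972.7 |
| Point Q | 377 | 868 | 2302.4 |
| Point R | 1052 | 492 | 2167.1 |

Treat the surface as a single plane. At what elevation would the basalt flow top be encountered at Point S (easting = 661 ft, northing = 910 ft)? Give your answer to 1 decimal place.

2319.0 ft

Let the plane be z = a·easting + b·northing + c.
Point Q−Point P: −269a + 901b = 329.7;  Point R−Point P: 406a + 525b = 194.4.
Solving gives a = 0.004067, b = 0.367141.
Then c = 1972.7 − a·646 − b·-33 = 1982.19.
At (661, 910): z = 2.7 + 334.1 + 1982.19 = 2319.0 ft.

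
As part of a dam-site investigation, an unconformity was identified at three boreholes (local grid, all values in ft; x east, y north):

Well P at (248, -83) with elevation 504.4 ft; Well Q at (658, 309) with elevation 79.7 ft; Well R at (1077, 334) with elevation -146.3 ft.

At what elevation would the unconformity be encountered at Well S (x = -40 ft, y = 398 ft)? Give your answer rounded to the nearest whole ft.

384 ft

Let the plane be z = a·x + b·y + c.
Well Q−Well P: 410a + 392b = −424.7;  Well R−Well P: 829a + 417b = −650.7.
Solving gives a = −0.50633, b = −0.55383.
Then c = 504.4 − a·248 − b·-83 = 584.00.
At (-40, 398): z = 20.3 − 220.4 + 584.00 = 383.8 ft.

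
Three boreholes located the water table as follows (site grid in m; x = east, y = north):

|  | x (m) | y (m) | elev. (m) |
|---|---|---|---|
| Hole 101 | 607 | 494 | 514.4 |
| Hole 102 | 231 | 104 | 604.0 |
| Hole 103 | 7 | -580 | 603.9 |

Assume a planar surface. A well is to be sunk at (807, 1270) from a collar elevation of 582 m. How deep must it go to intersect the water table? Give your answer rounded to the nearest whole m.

Two edge vectors: Hole 101→Hole 102 = (-376, -390, 89.6), Hole 101→Hole 103 = (-600, -1074, 89.5).
Normal n = (Hole 101→Hole 102) × (Hole 101→Hole 103) = (61325.4, -20108, 169824).
So ∂z/∂x = −n_x/n_z = −0.36111 and ∂z/∂y = −n_y/n_z = 0.11840.
Intercept c from Hole 101: 514.4 + 219.19 − 58.49 = 675.10.
At (807, 1270): z_contact = −291.4 + 150.4 + 675.10 = 534.1 m.
Depth below ground = 582 − 534.1 = 48 m.

48 m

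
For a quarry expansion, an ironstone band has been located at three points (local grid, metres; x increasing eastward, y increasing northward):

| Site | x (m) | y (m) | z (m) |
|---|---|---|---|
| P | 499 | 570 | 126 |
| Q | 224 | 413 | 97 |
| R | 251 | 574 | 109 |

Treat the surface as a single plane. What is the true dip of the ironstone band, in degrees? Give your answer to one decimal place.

5.4°

Two edge vectors: P→Q = (-275, -157, -29), P→R = (-248, 4, -17).
Normal n = (P→Q) × (P→R) = (2785, 2517, -40036).
So ∂z/∂x = −n_x/n_z = 0.06956 and ∂z/∂y = −n_y/n_z = 0.06287.
Gradient magnitude |∇z| = √(a² + b²) = √(0.00484 + 0.00395) = 0.09376.
True dip = arctan(0.09376) = 5.4°, dipping toward SW (azimuth ≈ 228°).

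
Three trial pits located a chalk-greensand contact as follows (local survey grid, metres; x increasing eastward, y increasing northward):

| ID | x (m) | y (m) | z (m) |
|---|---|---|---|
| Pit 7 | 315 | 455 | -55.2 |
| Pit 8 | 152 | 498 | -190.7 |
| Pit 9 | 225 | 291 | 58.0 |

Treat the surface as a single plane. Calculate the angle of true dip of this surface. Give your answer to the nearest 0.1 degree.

49.0°

Let the plane be z = a·x + b·y + c.
Pit 8−Pit 7: −163a + 43b = −135.5;  Pit 9−Pit 7: −90a − 164b = 113.2.
Solving gives a = 0.56710, b = −1.00146.
Gradient magnitude |∇z| = √(a² + b²) = √(0.32160 + 1.00292) = 1.15088.
True dip = arctan(1.15088) = 49.0°, dipping toward NNW (azimuth ≈ 330°).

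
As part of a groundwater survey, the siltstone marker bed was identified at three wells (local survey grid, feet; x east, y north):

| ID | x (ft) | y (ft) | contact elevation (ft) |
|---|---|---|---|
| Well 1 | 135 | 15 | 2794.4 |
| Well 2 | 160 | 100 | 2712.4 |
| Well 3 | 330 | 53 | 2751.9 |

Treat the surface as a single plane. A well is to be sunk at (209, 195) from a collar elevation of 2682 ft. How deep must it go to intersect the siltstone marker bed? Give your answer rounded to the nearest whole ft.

Let the plane be z = a·x + b·y + c.
Well 2−Well 1: 25a + 85b = −82;  Well 3−Well 1: 195a + 38b = −42.5.
Solving gives a = −0.03178, b = −0.95536.
Then c = 2794.4 − a·135 − b·15 = 2813.02.
At (209, 195): z_contact = −6.6 − 186.3 + 2813.02 = 2620.1 ft.
Depth below ground = 2682 − 2620.1 = 62 ft.

62 ft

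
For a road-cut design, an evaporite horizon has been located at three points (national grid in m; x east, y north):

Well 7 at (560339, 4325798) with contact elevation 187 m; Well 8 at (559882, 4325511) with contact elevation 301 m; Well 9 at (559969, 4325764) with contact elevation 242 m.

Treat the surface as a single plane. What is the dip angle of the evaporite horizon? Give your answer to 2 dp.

Two edge vectors: Well 7→Well 8 = (-457, -287, 114), Well 7→Well 9 = (-370, -34, 55).
Normal n = (Well 7→Well 8) × (Well 7→Well 9) = (-11909, -17045, -90652).
So ∂z/∂x = −n_x/n_z = −0.13137 and ∂z/∂y = −n_y/n_z = −0.18803.
Gradient magnitude |∇z| = √(a² + b²) = √(0.01726 + 0.03535) = 0.22937.
True dip = arctan(0.22937) = 12.92°, dipping toward NE (azimuth ≈ 035°).

12.92°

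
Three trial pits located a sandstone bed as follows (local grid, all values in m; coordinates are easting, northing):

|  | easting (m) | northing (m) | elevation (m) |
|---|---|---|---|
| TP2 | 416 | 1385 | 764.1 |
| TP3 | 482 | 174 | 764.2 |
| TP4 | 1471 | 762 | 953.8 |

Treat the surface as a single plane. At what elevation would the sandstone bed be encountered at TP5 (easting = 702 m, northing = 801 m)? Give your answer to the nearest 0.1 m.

811.4 m

Let the plane be z = a·easting + b·northing + c.
TP3−TP2: 66a − 1211b = 0.1;  TP4−TP2: 1055a − 623b = 189.7.
Solving gives a = 0.185739, b = 0.010040.
Then c = 764.1 − a·416 − b·1385 = 672.93.
At (702, 801): z = 130.4 + 8.0 + 672.93 = 811.4 m.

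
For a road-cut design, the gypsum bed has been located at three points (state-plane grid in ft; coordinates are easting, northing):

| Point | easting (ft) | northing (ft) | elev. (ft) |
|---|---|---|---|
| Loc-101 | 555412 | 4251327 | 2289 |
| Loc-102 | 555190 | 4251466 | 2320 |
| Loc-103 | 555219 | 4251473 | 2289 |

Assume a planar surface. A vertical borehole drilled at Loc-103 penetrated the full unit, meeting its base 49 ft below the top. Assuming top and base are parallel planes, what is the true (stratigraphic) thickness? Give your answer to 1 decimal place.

Two edge vectors: Loc-101→Loc-102 = (-222, 139, 31), Loc-101→Loc-103 = (-193, 146, 0).
Normal n = (Loc-101→Loc-102) × (Loc-101→Loc-103) = (-4526, -5983, -5585).
So ∂z/∂easting = −n_x/n_z = −0.81038 and ∂z/∂northing = −n_y/n_z = −1.07126.
|∇z| = √(a²+b²) = 1.34325, so dip δ = arctan(1.34325) = 53.33°.
True thickness = vertical thickness × cos δ = 49 × cos 53.33° = 29.3 ft.

29.3 ft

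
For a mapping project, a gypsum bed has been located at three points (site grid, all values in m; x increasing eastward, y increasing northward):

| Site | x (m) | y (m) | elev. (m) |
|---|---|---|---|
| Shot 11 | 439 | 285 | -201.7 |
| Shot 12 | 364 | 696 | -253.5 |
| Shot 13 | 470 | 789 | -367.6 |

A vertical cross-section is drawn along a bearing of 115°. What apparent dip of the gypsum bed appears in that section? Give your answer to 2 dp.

Let the plane be z = a·x + b·y + c.
Shot 12−Shot 11: −75a + 411b = −51.8;  Shot 13−Shot 11: 31a + 504b = −165.9.
Solving gives a = −0.83255, b = −0.27796.
Unit vector along 115° is (sin 115°, cos 115°) = (0.9063, -0.4226).
Slope in that direction = a·(0.9063) + b·(-0.4226) = −0.63707.
Apparent dip = arctan|0.63707| = 32.50° (true dip is 41.3°, so apparent ≤ true as expected).

32.50°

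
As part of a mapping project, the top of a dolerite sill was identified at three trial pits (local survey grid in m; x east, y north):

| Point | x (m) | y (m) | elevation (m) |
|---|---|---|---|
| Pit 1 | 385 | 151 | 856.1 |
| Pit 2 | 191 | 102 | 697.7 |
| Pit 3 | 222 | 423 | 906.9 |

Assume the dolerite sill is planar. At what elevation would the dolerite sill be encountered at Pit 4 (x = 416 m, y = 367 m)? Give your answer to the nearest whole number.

Let the plane be z = a·x + b·y + c.
Pit 2−Pit 1: −194a − 49b = −158.4;  Pit 3−Pit 1: −163a + 272b = 50.8.
Solving gives a = 0.66819, b = 0.58718.
Then c = 856.1 − a·385 − b·151 = 510.18.
At (416, 367): z = 278.0 + 215.5 + 510.18 = 1003.6 m.

1004 m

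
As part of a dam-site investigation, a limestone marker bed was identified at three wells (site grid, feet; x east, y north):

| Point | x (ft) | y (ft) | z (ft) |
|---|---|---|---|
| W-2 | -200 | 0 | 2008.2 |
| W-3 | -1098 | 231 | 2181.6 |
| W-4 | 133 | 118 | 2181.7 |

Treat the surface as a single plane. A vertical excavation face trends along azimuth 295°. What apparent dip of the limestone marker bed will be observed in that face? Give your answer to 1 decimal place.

Two edge vectors: W-2→W-3 = (-898, 231, 173.4), W-2→W-4 = (333, 118, 173.5).
Normal n = (W-2→W-3) × (W-2→W-4) = (19617.3, 213545.2, -182887).
So ∂z/∂x = −n_x/n_z = 0.10726 and ∂z/∂y = −n_y/n_z = 1.16763.
Unit vector along 295° is (sin 295°, cos 295°) = (-0.9063, 0.4226).
Slope in that direction = a·(-0.9063) + b·(0.4226) = 0.39625.
Apparent dip = arctan|0.39625| = 21.6° (true dip is 49.5°, so apparent ≤ true as expected).

21.6°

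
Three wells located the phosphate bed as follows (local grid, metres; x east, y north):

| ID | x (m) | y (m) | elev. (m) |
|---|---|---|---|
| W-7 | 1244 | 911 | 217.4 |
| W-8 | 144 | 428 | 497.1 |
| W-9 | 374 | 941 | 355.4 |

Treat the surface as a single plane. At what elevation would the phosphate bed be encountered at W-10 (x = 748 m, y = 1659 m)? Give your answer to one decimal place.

148.4 m

Two edge vectors: W-7→W-8 = (-1100, -483, 279.7), W-7→W-9 = (-870, 30, 138).
Normal n = (W-7→W-8) × (W-7→W-9) = (-75045, -91539, -453210).
So ∂z/∂x = −n_x/n_z = −0.165585 and ∂z/∂y = −n_y/n_z = −0.201979.
Intercept c from W-7: 217.4 + 205.99 + 184.00 = 607.39.
At (748, 1659): z = −123.9 − 335.1 + 607.39 = 148.4 m.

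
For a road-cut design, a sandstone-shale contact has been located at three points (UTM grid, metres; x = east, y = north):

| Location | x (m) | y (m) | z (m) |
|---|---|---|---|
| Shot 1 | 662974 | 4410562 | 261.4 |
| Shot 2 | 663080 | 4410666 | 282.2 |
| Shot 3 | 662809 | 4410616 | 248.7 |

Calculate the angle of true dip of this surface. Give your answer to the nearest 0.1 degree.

Let the plane be z = a·x + b·y + c.
Shot 2−Shot 1: 106a + 104b = 20.8;  Shot 3−Shot 1: −165a + 54b = −12.7.
Solving gives a = 0.10680, b = 0.09115.
Gradient magnitude |∇z| = √(a² + b²) = √(0.01141 + 0.00831) = 0.14041.
True dip = arctan(0.14041) = 8.0°, dipping toward SW (azimuth ≈ 230°).

8.0°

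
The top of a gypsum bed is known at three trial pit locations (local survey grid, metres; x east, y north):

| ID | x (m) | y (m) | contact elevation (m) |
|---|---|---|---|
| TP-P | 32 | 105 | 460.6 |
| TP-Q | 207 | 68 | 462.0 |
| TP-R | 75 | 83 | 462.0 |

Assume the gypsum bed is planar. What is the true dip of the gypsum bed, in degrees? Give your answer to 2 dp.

Two edge vectors: TP-P→TP-Q = (175, -37, 1.4), TP-P→TP-R = (43, -22, 1.4).
Normal n = (TP-P→TP-Q) × (TP-P→TP-R) = (-21, -184.8, -2259).
So ∂z/∂x = −n_x/n_z = −0.00930 and ∂z/∂y = −n_y/n_z = −0.08181.
Gradient magnitude |∇z| = √(a² + b²) = √(0.00009 + 0.00669) = 0.08233.
True dip = arctan(0.08233) = 4.71°, dipping toward N (azimuth ≈ 006°).

4.71°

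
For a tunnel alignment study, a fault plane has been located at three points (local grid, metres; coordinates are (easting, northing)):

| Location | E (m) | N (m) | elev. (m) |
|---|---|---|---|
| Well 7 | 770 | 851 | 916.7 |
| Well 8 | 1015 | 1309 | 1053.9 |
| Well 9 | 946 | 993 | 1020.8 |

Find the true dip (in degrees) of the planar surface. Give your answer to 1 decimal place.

Two edge vectors: Well 7→Well 8 = (245, 458, 137.2), Well 7→Well 9 = (176, 142, 104.1).
Normal n = (Well 7→Well 8) × (Well 7→Well 9) = (28195.4, -1357.3, -45818).
So ∂z/∂E = −n_x/n_z = 0.61538 and ∂z/∂N = −n_y/n_z = −0.02962.
Gradient magnitude |∇z| = √(a² + b²) = √(0.37869 + 0.00088) = 0.61609.
True dip = arctan(0.61609) = 31.6°, dipping toward W (azimuth ≈ 273°).

31.6°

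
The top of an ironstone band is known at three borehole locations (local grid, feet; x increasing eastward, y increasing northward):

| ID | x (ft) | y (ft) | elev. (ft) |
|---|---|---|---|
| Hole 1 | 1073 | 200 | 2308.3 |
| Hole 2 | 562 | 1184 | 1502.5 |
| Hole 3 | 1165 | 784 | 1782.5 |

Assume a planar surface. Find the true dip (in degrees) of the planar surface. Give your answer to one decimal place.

Two edge vectors: Hole 1→Hole 2 = (-511, 984, -805.8), Hole 1→Hole 3 = (92, 584, -525.8).
Normal n = (Hole 1→Hole 2) × (Hole 1→Hole 3) = (-46800, -342817.4, -388952).
So ∂z/∂x = −n_x/n_z = −0.12032 and ∂z/∂y = −n_y/n_z = −0.88139.
Gradient magnitude |∇z| = √(a² + b²) = √(0.01448 + 0.77684) = 0.88956.
True dip = arctan(0.88956) = 41.7°, dipping toward N (azimuth ≈ 008°).

41.7°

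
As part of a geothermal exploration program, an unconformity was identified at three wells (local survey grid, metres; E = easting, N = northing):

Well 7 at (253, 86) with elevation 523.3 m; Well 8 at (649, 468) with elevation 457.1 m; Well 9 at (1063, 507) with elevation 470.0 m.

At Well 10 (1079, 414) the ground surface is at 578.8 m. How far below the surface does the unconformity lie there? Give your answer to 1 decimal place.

Two edge vectors: Well 7→Well 8 = (396, 382, -66.2), Well 7→Well 9 = (810, 421, -53.3).
Normal n = (Well 7→Well 8) × (Well 7→Well 9) = (7509.6, -32515.2, -142704).
So ∂z/∂E = −n_x/n_z = 0.052624 and ∂z/∂N = −n_y/n_z = −0.227851.
Intercept c from Well 7: 523.3 − 13.31 + 19.60 = 529.58.
At (1079, 414): z_contact = 56.78 − 94.33 + 529.58 = 492.03 m.
Depth below ground = 578.8 − 492.03 = 86.8 m.

86.8 m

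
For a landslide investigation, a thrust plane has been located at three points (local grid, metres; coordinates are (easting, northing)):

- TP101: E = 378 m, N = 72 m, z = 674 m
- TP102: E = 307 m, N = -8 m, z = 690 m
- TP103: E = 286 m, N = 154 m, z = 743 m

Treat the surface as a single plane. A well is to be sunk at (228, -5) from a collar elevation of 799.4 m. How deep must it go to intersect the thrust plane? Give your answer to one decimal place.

67.7 m

Let the plane be z = a·E + b·N + c.
TP102−TP101: −71a − 80b = 16;  TP103−TP101: −92a + 82b = 69.
Solving gives a = −0.51828, b = 0.25998.
Then c = 674 − a·378 − b·72 = 851.19.
At (228, -5): z_contact = −118.17 − 1.30 + 851.19 = 731.72 m.
Depth below ground = 799.4 − 731.72 = 67.7 m.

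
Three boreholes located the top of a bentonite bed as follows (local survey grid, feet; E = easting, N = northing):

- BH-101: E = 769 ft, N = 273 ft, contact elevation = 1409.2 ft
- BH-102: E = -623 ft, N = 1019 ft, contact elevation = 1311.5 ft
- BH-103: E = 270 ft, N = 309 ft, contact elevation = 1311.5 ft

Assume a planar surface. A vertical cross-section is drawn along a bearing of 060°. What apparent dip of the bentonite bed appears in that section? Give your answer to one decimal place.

Let the plane be z = a·E + b·N + c.
BH-102−BH-101: −1392a + 746b = −97.7;  BH-103−BH-101: −499a + 36b = −97.7.
Solving gives a = 0.21533, b = 0.27083.
Unit vector along 060° is (sin 60°, cos 60°) = (0.8660, 0.5000).
Slope in that direction = a·(0.8660) + b·(0.5000) = 0.32190.
Apparent dip = arctan|0.32190| = 17.8° (true dip is 19.1°, so apparent ≤ true as expected).

17.8°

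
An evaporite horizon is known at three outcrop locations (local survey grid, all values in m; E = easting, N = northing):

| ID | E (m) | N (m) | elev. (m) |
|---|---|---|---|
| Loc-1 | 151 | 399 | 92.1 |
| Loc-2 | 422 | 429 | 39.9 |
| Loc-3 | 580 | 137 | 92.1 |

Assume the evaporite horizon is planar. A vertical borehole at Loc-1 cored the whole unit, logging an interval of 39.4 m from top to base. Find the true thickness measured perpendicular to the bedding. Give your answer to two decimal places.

Two edge vectors: Loc-1→Loc-2 = (271, 30, -52.2), Loc-1→Loc-3 = (429, -262, 0).
Normal n = (Loc-1→Loc-2) × (Loc-1→Loc-3) = (-13676.4, -22393.8, -83872).
So ∂z/∂E = −n_x/n_z = −0.16306 and ∂z/∂N = −n_y/n_z = −0.26700.
|∇z| = √(a²+b²) = 0.31286, so dip δ = arctan(0.31286) = 17.37°.
True thickness = vertical thickness × cos δ = 39.4 × cos 17.37° = 37.60 m.

37.60 m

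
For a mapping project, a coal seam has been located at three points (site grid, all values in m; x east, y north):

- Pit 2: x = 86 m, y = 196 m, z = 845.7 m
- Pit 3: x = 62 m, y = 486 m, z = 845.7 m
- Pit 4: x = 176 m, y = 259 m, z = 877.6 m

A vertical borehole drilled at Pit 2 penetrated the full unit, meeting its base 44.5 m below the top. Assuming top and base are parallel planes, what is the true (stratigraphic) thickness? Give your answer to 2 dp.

42.18 m

Let the plane be z = a·x + b·y + c.
Pit 3−Pit 2: −24a + 290b = 0;  Pit 4−Pit 2: 90a + 63b = 31.9.
Solving gives a = 0.33504, b = 0.02773.
|∇z| = √(a²+b²) = 0.33618, so dip δ = arctan(0.33618) = 18.58°.
True thickness = vertical thickness × cos δ = 44.5 × cos 18.58° = 42.18 m.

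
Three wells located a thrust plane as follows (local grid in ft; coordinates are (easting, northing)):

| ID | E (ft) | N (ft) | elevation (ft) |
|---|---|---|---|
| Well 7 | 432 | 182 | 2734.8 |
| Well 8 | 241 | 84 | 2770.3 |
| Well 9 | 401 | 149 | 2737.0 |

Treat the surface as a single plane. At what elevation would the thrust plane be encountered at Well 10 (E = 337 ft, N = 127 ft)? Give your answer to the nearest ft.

2751 ft

Let the plane be z = a·E + b·N + c.
Well 8−Well 7: −191a − 98b = 35.5;  Well 9−Well 7: −31a − 33b = 2.2.
Solving gives a = −0.29277, b = 0.20836.
Then c = 2734.8 − a·432 − b·182 = 2823.36.
At (337, 127): z = −98.7 + 26.5 + 2823.36 = 2751.2 ft.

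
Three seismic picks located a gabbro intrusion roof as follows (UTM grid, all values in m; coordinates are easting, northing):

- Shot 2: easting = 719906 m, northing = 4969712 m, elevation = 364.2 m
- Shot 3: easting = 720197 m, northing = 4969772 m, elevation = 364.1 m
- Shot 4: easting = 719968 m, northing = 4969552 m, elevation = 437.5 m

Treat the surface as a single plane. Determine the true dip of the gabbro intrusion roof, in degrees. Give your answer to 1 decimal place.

Let the plane be z = a·easting + b·northing + c.
Shot 3−Shot 2: 291a + 60b = −0.1;  Shot 4−Shot 2: 62a − 160b = 73.3.
Solving gives a = 0.08715, b = −0.42435.
Gradient magnitude |∇z| = √(a² + b²) = √(0.00760 + 0.18008) = 0.43321.
True dip = arctan(0.43321) = 23.4°, dipping toward NNW (azimuth ≈ 348°).

23.4°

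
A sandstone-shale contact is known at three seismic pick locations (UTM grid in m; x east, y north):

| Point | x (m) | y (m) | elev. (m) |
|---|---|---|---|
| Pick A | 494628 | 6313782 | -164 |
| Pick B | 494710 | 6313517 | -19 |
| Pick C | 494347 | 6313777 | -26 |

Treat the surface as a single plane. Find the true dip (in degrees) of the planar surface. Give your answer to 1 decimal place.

40.2°

Let the plane be z = a·x + b·y + c.
Pick B−Pick A: 82a − 265b = 145;  Pick C−Pick A: −281a − 5b = 138.
Solving gives a = −0.47873, b = −0.69531.
Gradient magnitude |∇z| = √(a² + b²) = √(0.22918 + 0.48345) = 0.84418.
True dip = arctan(0.84418) = 40.2°, dipping toward NE (azimuth ≈ 035°).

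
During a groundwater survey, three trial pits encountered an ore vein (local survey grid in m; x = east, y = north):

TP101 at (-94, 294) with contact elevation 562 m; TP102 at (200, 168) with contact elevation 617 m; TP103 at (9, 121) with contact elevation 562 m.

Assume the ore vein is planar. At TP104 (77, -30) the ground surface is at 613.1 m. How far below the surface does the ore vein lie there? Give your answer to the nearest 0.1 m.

Let the plane be z = a·x + b·y + c.
TP102−TP101: 294a − 126b = 55;  TP103−TP101: 103a − 173b = 0.
Solving gives a = 0.25116, b = 0.14954.
Then c = 562 − a·-94 − b·294 = 541.65.
At (77, -30): z_contact = 19.34 − 4.49 + 541.65 = 556.50 m.
Depth below ground = 613.1 − 556.50 = 56.6 m.

56.6 m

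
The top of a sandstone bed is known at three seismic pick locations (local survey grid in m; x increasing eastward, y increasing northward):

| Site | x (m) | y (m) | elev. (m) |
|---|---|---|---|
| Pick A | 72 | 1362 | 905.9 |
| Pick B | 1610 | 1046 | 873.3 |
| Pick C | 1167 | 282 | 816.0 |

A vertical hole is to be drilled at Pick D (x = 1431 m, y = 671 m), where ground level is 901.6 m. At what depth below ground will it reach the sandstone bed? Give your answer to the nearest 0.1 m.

Two edge vectors: Pick A→Pick B = (1538, -316, -32.6), Pick A→Pick C = (1095, -1080, -89.9).
Normal n = (Pick A→Pick B) × (Pick A→Pick C) = (-6799.6, 102569.2, -1315020).
So ∂z/∂x = −n_x/n_z = −0.005171 and ∂z/∂y = −n_y/n_z = 0.077998.
Intercept c from Pick A: 905.9 + 0.37 − 106.23 = 800.04.
At (1431, 671): z_contact = −7.40 + 52.34 + 800.04 = 844.98 m.
Depth below ground = 901.6 − 844.98 = 56.6 m.

56.6 m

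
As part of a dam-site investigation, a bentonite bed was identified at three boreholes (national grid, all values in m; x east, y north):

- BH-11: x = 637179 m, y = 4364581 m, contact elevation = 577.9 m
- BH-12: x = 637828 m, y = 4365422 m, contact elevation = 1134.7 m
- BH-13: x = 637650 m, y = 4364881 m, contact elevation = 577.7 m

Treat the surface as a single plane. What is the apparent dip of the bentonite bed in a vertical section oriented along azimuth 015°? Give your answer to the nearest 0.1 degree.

Two edge vectors: BH-11→BH-12 = (649, 841, 556.8), BH-11→BH-13 = (471, 300, -0.2).
Normal n = (BH-11→BH-12) × (BH-11→BH-13) = (-167208.2, 262382.6, -201411).
So ∂z/∂x = −n_x/n_z = −0.83018 and ∂z/∂y = −n_y/n_z = 1.30272.
Unit vector along 015° is (sin 15°, cos 15°) = (0.2588, 0.9659).
Slope in that direction = a·(0.2588) + b·(0.9659) = 1.04347.
Apparent dip = arctan|1.04347| = 46.2° (true dip is 57.1°, so apparent ≤ true as expected).

46.2°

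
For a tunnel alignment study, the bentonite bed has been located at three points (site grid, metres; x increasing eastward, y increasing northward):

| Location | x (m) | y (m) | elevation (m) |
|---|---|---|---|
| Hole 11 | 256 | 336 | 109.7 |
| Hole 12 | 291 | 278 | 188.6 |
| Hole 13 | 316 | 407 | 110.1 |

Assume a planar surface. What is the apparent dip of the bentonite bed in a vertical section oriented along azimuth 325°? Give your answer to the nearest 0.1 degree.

Let the plane be z = a·x + b·y + c.
Hole 12−Hole 11: 35a − 58b = 78.9;  Hole 13−Hole 11: 60a + 71b = 0.4.
Solving gives a = 0.94302, b = −0.79128.
Unit vector along 325° is (sin 325°, cos 325°) = (-0.5736, 0.8192).
Slope in that direction = a·(-0.5736) + b·(0.8192) = −1.18907.
Apparent dip = arctan|1.18907| = 49.9° (true dip is 50.9°, so apparent ≤ true as expected).

49.9°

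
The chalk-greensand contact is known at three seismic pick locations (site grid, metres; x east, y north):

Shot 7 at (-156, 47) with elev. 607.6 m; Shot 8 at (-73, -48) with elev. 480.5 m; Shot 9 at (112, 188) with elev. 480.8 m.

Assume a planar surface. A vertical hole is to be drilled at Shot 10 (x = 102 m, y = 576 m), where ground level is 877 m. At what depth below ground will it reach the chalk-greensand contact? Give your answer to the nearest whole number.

142 m

Two edge vectors: Shot 7→Shot 8 = (83, -95, -127.1), Shot 7→Shot 9 = (268, 141, -126.8).
Normal n = (Shot 7→Shot 8) × (Shot 7→Shot 9) = (29967.1, -23538.4, 37163).
So ∂z/∂x = −n_x/n_z = −0.80637 and ∂z/∂y = −n_y/n_z = 0.63338.
Intercept c from Shot 7: 607.6 − 125.79 − 29.77 = 452.04.
At (102, 576): z_contact = −82.2 + 364.8 + 452.04 = 734.6 m.
Depth below ground = 877 − 734.6 = 142 m.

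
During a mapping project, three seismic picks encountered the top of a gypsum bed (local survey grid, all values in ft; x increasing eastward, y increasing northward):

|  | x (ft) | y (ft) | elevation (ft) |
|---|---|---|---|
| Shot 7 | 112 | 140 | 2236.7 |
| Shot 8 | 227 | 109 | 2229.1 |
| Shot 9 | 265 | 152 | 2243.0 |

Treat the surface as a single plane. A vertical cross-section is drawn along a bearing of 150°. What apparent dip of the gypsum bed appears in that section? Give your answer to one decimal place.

Let the plane be z = a·x + b·y + c.
Shot 8−Shot 7: 115a − 31b = −7.6;  Shot 9−Shot 7: 153a + 12b = 6.3.
Solving gives a = 0.01700, b = 0.30823.
Unit vector along 150° is (sin 150°, cos 150°) = (0.5000, -0.8660).
Slope in that direction = a·(0.5000) + b·(-0.8660) = −0.25844.
Apparent dip = arctan|0.25844| = 14.5° (true dip is 17.2°, so apparent ≤ true as expected).

14.5°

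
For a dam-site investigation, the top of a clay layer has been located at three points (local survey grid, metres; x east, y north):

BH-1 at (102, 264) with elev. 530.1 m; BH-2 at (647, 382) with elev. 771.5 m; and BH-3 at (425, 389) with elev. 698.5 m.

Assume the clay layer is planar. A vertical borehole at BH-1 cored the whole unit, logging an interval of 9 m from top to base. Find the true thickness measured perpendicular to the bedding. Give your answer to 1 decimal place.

7.8 m

Let the plane be z = a·x + b·y + c.
BH-2−BH-1: 545a + 118b = 241.4;  BH-3−BH-1: 323a + 125b = 168.4.
Solving gives a = 0.34333, b = 0.46002.
|∇z| = √(a²+b²) = 0.57402, so dip δ = arctan(0.57402) = 29.86°.
True thickness = vertical thickness × cos δ = 9 × cos 29.86° = 7.8 m.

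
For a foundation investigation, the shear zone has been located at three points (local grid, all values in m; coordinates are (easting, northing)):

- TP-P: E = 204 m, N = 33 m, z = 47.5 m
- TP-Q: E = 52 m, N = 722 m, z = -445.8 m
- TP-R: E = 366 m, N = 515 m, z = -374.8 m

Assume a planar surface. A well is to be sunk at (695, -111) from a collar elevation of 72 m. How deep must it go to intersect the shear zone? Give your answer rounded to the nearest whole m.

54 m

Two edge vectors: TP-P→TP-Q = (-152, 689, -493.3), TP-P→TP-R = (162, 482, -422.3).
Normal n = (TP-P→TP-Q) × (TP-P→TP-R) = (-53194.1, -144104.2, -184882).
So ∂z/∂E = −n_x/n_z = −0.28772 and ∂z/∂N = −n_y/n_z = −0.77944.
Intercept c from TP-P: 47.5 + 58.69 + 25.72 = 131.92.
At (695, -111): z_contact = −200.0 + 86.5 + 131.92 = 18.5 m.
Depth below ground = 72 − 18.5 = 54 m.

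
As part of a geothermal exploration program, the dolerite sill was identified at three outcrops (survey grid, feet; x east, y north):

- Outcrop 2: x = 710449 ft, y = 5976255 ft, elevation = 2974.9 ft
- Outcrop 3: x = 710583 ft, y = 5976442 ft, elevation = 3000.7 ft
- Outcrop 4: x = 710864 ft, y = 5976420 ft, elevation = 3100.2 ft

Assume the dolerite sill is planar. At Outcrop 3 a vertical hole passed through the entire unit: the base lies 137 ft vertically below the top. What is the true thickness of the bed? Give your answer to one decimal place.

128.8 ft

Two edge vectors: Outcrop 2→Outcrop 3 = (134, 187, 25.8), Outcrop 2→Outcrop 4 = (415, 165, 125.3).
Normal n = (Outcrop 2→Outcrop 3) × (Outcrop 2→Outcrop 4) = (19174.1, -6083.2, -55495).
So ∂z/∂x = −n_x/n_z = 0.34551 and ∂z/∂y = −n_y/n_z = −0.10962.
|∇z| = √(a²+b²) = 0.36248, so dip δ = arctan(0.36248) = 19.92°.
True thickness = vertical thickness × cos δ = 137 × cos 19.92° = 128.8 ft.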